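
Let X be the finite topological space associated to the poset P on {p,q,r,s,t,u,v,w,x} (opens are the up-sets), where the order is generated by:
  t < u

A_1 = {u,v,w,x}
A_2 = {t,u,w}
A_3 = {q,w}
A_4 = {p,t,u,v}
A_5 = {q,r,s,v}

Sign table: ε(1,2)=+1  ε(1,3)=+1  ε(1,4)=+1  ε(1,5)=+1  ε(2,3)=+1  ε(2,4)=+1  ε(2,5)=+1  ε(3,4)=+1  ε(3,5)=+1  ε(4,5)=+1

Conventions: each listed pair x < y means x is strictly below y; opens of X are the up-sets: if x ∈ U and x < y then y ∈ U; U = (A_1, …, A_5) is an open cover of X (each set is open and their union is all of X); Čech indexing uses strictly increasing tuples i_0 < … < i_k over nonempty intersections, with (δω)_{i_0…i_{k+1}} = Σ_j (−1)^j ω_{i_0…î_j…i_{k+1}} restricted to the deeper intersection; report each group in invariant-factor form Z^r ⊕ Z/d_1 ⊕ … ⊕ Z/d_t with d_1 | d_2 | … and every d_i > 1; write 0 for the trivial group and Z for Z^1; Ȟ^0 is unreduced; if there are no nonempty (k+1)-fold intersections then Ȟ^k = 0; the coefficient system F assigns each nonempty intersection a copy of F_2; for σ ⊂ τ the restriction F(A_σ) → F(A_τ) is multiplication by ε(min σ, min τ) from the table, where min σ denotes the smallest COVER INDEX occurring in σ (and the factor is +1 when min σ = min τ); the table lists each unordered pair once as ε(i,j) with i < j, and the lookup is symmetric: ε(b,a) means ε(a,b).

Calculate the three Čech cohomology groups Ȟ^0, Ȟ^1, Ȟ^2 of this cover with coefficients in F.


nonempty overlaps:
  A12={u,w} A13={w} A14={u,v} A15={v} A23={w} A24={t,u} A35={q} A45={v}
  A123={w} A124={u} A145={v}
C dims 5,8,3; δ0: rk_F2 4; δ1: rk_F2 3
degree 0: 5−4−0 = 1 → Ȟ^0 ≅ Z/2
degree 1: 8−3−4 = 1 → Ȟ^1 ≅ Z/2
degree 2: 3−0−3 = 0 → Ȟ^2 ≅ 0

Ȟ^0(U;F) ≅ Z/2; Ȟ^1(U;F) ≅ Z/2; Ȟ^2(U;F) ≅ 0


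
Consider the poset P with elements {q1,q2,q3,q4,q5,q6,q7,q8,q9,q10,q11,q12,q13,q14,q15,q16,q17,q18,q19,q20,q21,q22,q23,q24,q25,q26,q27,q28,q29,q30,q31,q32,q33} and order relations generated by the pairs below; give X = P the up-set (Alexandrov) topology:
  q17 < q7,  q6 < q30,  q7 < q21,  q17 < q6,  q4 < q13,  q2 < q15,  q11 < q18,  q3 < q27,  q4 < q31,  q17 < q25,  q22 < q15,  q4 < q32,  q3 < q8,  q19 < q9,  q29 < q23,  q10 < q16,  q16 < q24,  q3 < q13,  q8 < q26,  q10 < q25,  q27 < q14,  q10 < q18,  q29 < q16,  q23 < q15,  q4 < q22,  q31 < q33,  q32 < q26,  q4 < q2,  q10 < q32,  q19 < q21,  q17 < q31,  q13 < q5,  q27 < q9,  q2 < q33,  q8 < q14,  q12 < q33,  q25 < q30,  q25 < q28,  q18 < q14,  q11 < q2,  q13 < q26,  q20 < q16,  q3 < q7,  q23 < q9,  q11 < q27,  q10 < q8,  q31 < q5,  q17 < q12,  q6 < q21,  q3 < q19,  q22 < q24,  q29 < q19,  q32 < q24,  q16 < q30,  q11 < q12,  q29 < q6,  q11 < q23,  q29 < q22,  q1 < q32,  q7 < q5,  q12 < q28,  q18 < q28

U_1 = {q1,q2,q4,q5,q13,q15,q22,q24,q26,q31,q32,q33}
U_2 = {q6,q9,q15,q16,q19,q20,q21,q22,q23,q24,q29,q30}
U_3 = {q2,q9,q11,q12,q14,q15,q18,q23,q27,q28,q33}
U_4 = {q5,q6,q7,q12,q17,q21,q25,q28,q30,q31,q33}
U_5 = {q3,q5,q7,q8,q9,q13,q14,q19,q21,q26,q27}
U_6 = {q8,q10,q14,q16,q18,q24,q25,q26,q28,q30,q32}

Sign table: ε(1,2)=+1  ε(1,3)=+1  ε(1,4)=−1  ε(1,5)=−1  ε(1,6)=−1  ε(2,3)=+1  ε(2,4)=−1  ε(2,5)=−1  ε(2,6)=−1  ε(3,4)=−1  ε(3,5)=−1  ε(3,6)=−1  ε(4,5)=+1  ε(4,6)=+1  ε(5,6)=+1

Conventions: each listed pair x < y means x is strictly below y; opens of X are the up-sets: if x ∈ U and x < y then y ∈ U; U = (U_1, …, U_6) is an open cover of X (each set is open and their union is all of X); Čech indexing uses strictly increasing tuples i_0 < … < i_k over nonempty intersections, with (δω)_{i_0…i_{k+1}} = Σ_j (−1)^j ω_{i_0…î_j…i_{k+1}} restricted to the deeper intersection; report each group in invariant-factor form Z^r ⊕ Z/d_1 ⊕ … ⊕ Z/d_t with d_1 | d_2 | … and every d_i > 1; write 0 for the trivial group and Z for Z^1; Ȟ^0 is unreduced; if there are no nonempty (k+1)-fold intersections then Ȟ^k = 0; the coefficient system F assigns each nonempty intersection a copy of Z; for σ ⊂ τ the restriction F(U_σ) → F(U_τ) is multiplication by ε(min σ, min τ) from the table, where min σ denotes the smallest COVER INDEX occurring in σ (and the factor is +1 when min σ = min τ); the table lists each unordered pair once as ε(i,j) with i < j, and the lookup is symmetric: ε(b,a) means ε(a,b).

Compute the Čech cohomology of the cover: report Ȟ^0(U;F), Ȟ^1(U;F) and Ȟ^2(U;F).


nerve of the cover:
  U12={q15,q22,q24} U13={q2,q15,q33} U14={q5,q31,q33} U15={q5,q13,q26} U16={q24,q26,q32} U23={q9,q15,q23} U24={q6,q21,q30} U25={q9,q19,q21} U26={q16,q24,q30} U34={q12,q28,q33} U35={q9,q14,q27} U36={q14,q18,q28} U45={q5,q7,q21} U46={q25,q28,q30} U56={q8,q14,q26}
  U123={q15} U126={q24} U134={q33} U145={q5} U156={q26} U235={q9} U245={q21} U246={q30} U346={q28} U356={q14}
C dims 6,15,10; δ0: rk 5, SNF 1^5; δ1: rk 10, SNF 1^9·2
Ȟ^0 = (6 − 5) − 0 = 1, so Ȟ^0 ≅ Z
Ȟ^1 = (15 − 10) − 5 = 0, so Ȟ^1 ≅ 0
Ȟ^2 = (10 − 0) − 10 = 0 plus torsion [2], so Ȟ^2 ≅ Z/2

Ȟ^0(U;F) ≅ Z, Ȟ^1(U;F) ≅ 0 and Ȟ^2(U;F) ≅ Z/2


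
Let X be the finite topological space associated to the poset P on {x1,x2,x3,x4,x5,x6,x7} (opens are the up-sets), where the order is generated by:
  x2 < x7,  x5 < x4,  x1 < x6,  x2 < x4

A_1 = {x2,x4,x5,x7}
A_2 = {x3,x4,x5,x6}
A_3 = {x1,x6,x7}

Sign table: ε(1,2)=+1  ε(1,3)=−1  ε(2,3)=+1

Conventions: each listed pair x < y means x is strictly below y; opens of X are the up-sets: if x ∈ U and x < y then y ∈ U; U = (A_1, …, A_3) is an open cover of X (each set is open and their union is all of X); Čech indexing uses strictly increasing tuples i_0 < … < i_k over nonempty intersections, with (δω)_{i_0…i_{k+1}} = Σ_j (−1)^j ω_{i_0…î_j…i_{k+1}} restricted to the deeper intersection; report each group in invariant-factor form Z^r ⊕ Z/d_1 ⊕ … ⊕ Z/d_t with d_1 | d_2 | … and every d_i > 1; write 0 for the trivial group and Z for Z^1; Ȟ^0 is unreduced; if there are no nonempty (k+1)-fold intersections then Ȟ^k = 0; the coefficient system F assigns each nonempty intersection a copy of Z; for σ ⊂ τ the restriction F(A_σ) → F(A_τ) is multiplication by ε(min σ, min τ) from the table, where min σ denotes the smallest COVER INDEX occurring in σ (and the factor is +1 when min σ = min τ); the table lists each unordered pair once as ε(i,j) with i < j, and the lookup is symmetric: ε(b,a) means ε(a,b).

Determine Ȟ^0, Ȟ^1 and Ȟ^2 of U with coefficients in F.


Ȟ^0 = 0, Ȟ^1 = Z/2 and Ȟ^2 = 0

intersection data:
  A12={x4,x5} A13={x7} A23={x6}
C dims 3,3; δ0: rk 3, SNF 1^2·2
Ȟ^0 = (3 − 3) − 0 = 0, so Ȟ^0 ≅ 0
Ȟ^1 = (3 − 0) − 3 = 0 plus torsion [2], so Ȟ^1 ≅ Z/2
Ȟ^2 = (0 − 0) − 0 = 0, so Ȟ^2 ≅ 0


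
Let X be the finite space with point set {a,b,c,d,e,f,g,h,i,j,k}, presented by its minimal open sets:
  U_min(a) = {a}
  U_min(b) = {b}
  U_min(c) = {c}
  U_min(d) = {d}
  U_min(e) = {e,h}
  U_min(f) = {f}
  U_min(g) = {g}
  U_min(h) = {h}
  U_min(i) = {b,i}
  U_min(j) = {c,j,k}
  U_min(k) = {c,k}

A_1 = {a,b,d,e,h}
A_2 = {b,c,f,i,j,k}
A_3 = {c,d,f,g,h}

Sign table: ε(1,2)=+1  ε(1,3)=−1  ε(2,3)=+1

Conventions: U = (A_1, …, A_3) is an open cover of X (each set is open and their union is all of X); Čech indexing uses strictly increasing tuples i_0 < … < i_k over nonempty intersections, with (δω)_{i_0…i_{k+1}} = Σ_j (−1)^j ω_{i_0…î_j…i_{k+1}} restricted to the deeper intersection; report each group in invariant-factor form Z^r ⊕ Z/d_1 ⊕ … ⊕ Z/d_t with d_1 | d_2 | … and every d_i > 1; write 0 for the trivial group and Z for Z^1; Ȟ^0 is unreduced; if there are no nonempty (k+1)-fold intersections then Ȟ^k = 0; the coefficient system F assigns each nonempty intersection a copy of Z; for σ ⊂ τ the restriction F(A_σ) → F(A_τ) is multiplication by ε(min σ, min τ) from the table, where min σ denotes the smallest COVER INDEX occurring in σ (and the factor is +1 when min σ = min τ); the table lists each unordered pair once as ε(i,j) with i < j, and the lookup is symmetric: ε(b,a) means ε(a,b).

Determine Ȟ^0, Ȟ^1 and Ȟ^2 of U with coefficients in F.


Ȟ^0 = 0; Ȟ^1 = Z/2; Ȟ^2 = 0

nonempty intersections:
  A12={b} A13={d,h} A23={c,f}
C dims 3,3; δ0: rk 3, SNF 1^2·2
Ȟ^0: (3−3)−0=0 ⇒ 0
Ȟ^1: (3−0)−3=0 plus torsion [2] ⇒ Z/2
Ȟ^2: (0−0)−0=0 ⇒ 0


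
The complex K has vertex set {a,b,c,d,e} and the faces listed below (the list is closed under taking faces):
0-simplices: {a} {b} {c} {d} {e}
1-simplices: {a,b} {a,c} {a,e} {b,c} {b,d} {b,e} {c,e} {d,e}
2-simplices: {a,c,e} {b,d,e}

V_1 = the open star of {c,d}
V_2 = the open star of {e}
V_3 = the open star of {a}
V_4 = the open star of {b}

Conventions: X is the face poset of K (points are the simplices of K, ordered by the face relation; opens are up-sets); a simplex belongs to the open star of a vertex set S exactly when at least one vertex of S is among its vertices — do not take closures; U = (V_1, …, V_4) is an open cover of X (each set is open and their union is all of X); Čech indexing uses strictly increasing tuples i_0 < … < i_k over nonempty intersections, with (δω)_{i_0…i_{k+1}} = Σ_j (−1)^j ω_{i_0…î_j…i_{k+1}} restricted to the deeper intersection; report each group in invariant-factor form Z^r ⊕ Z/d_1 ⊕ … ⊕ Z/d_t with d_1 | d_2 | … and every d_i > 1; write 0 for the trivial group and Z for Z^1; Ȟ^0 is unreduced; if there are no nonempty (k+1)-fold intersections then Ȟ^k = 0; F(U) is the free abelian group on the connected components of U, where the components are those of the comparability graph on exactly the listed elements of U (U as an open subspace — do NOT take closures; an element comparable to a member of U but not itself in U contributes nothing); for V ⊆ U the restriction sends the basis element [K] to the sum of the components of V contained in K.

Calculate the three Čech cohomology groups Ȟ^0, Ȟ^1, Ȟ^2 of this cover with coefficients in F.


Ȟ^0 ≅ Z,  Ȟ^1 ≅ Z^2,  Ȟ^2 ≅ 0

nonempty overlaps:
  V1={{c},{d},{a,c},{b,c},{b,d},{c,e},{d,e},{a,c,e},{b,d,e}} V2={{e},{a,e},{b,e},{c,e},{d,e},{a,c,e},{b,d,e}} V3={{a},{a,b},{a,c},{a,e},{a,c,e}} V4={{b},{a,b},{b,c},{b,d},{b,e},{b,d,e}}
  V12={{c,e},{d,e},{a,c,e},{b,d,e}} V13={{a,c},{a,c,e}} V14={{b,c},{b,d},{b,d,e}} V23={{a,e},{a,c,e}} V24={{b,e},{b,d,e}} V34={{a,b}}
  V123={{a,c,e}} V124={{b,d,e}}
components per intersection:
  V1: {{c},{a,c},{b,c},{c,e},{a,c,e}} {{d},{b,d},{d,e},{b,d,e}}
  V2: {{e},{a,e},{b,e},{c,e},{d,e},{a,c,e},{b,d,e}}
  V3: {{a},{a,b},{a,c},{a,e},{a,c,e}}
  V4: {{b},{a,b},{b,c},{b,d},{b,e},{b,d,e}}
  V12: {{c,e},{a,c,e}} {{d,e},{b,d,e}}
  V13: {{a,c},{a,c,e}}
  V14: {{b,c}} {{b,d},{b,d,e}}
  V23: {{a,e},{a,c,e}}
  V24: {{b,e},{b,d,e}}
  V34: {{a,b}}
  V123: {{a,c,e}}
  V124: {{b,d,e}}
C dims 5,8,2; δ0: rk 4, SNF 1^4; δ1: rk 2, SNF 1^2
degree 0: 5−4−0 = 1 → Ȟ^0 ≅ Z
degree 1: 8−2−4 = 2 → Ȟ^1 ≅ Z^2
degree 2: 2−0−2 = 0 → Ȟ^2 ≅ 0


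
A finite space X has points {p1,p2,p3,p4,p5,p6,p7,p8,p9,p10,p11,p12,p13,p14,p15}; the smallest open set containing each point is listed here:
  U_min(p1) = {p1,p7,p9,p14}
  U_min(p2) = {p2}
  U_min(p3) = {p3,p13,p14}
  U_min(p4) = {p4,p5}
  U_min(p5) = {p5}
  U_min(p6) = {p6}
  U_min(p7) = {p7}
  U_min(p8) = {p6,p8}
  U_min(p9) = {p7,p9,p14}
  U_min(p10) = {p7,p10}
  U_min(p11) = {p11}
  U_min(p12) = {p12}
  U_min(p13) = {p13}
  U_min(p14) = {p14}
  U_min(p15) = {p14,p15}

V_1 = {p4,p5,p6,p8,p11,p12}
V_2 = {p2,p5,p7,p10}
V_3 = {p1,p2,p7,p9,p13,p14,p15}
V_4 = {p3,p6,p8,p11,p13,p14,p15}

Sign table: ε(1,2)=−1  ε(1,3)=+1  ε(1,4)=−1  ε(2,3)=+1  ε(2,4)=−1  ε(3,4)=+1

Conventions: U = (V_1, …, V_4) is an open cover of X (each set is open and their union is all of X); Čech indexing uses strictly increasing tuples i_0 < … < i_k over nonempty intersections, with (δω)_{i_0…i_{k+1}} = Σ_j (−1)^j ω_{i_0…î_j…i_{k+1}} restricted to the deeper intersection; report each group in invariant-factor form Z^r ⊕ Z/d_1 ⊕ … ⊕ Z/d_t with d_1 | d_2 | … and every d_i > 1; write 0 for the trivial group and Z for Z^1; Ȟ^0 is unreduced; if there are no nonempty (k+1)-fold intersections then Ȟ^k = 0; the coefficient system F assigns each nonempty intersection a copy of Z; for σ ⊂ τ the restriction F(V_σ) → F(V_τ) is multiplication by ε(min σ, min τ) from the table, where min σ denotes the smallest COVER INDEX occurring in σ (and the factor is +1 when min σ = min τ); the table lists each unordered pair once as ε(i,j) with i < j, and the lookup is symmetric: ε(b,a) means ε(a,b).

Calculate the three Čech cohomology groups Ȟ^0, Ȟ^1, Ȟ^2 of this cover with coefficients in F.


nerve simplices:
  V12={p5} V14={p6,p8,p11} V23={p2,p7} V34={p13,p14,p15}
C dims 4,4; δ0: rk 3, SNF 1^3
degree 0: 4−3−0 = 1 → Ȟ^0 ≅ Z
degree 1: 4−0−3 = 1 → Ȟ^1 ≅ Z
degree 2: 0−0−0 = 0 → Ȟ^2 ≅ 0

Ȟ^0 ≅ Z, Ȟ^1 ≅ Z and Ȟ^2 ≅ 0


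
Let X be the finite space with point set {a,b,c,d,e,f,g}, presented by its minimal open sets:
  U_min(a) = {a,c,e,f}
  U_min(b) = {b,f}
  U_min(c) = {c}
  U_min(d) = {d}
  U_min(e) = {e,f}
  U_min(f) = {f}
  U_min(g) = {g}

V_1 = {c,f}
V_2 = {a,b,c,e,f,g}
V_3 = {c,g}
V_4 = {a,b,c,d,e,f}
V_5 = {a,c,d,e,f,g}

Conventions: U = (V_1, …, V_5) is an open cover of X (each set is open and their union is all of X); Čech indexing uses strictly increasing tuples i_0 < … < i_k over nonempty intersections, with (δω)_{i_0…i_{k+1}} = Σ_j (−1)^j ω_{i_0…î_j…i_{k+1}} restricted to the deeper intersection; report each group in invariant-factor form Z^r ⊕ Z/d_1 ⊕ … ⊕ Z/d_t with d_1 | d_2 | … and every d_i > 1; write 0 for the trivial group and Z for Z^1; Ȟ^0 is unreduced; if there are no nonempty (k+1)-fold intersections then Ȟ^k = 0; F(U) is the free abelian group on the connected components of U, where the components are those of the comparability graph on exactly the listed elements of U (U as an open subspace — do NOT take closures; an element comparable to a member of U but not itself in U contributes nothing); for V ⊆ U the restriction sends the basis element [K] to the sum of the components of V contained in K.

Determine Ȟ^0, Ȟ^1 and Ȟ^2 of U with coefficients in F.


Ȟ^0 = Z^3,  Ȟ^1 = 0,  Ȟ^2 = 0

nonempty overlaps:
  V12={c,f} V13={c} V14={c,f} V15={c,f} V23={c,g} V24={a,b,c,e,f} V25={a,c,e,f,g} V34={c} V35={c,g} V45={a,c,d,e,f}
  V123={c} V124={c,f} V125={c,f} V134={c} V135={c} V145={c,f} V234={c} V235={c,g} V245={a,c,e,f} V345={c}
  V1234={c} V1235={c} V1245={c,f} V1345={c} V2345={c}
  V12345={c}
components per intersection:
  V1: {c} {f}
  V2: {a,b,c,e,f} {g}
  V3: {c} {g}
  V4: {a,b,c,e,f} {d}
  V5: {a,c,e,f} {d} {g}
  V12: {c} {f}
  V13: {c}
  V14: {c} {f}
  V15: {c} {f}
  V23: {c} {g}
  V24: {a,b,c,e,f}
  V25: {a,c,e,f} {g}
  V34: {c}
  V35: {c} {g}
  V45: {a,c,e,f} {d}
  V123: {c}
  V124: {c} {f}
  V125: {c} {f}
  V134: {c}
  V135: {c}
  V145: {c} {f}
  V234: {c}
  V235: {c} {g}
  V245: {a,c,e,f}
  V345: {c}
  V1234: {c}
  V1235: {c}
  V1245: {c} {f}
  V1345: {c}
  V2345: {c}
  V12345: {c}
C dims 11,17,14,6; δ0: rk 8, SNF 1^8; δ1: rk 9, SNF 1^9; δ2: rk 5, SNF 1^5
degree 0: 11−8−0 = 3 → Ȟ^0 ≅ Z^3
degree 1: 17−9−8 = 0 → Ȟ^1 ≅ 0
degree 2: 14−5−9 = 0 → Ȟ^2 ≅ 0


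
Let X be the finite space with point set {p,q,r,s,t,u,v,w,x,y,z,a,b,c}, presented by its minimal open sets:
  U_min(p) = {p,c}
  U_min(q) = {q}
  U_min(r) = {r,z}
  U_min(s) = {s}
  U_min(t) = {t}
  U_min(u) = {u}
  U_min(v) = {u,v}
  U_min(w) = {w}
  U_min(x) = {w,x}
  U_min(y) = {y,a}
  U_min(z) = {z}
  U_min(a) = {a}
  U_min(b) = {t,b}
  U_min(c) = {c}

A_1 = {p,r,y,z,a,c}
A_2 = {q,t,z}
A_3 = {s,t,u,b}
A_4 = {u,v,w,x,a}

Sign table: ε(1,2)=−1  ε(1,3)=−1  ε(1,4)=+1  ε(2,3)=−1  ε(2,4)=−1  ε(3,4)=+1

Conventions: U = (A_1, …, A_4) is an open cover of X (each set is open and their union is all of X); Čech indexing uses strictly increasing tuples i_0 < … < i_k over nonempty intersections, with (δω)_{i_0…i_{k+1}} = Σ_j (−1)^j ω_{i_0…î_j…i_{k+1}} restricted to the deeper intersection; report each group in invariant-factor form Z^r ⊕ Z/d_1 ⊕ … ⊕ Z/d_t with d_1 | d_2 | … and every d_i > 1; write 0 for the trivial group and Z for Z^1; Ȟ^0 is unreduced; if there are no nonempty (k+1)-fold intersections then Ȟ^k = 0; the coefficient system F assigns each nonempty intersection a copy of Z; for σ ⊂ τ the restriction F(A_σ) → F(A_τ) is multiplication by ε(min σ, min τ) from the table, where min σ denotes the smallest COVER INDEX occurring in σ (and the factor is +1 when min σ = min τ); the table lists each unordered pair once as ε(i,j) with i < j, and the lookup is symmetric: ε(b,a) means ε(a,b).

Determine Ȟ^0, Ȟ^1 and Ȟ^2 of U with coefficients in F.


Ȟ^0(U;F) ≅ Z; Ȟ^1(U;F) ≅ Z; Ȟ^2(U;F) ≅ 0

cover nerve:
  A12={z} A14={a} A23={t} A34={u}
C dims 4,4; δ0: rk 3, SNF 1^3
Ȟ^0: (4−3)−0=1 ⇒ Z
Ȟ^1: (4−0)−3=1 ⇒ Z
Ȟ^2: (0−0)−0=0 ⇒ 0


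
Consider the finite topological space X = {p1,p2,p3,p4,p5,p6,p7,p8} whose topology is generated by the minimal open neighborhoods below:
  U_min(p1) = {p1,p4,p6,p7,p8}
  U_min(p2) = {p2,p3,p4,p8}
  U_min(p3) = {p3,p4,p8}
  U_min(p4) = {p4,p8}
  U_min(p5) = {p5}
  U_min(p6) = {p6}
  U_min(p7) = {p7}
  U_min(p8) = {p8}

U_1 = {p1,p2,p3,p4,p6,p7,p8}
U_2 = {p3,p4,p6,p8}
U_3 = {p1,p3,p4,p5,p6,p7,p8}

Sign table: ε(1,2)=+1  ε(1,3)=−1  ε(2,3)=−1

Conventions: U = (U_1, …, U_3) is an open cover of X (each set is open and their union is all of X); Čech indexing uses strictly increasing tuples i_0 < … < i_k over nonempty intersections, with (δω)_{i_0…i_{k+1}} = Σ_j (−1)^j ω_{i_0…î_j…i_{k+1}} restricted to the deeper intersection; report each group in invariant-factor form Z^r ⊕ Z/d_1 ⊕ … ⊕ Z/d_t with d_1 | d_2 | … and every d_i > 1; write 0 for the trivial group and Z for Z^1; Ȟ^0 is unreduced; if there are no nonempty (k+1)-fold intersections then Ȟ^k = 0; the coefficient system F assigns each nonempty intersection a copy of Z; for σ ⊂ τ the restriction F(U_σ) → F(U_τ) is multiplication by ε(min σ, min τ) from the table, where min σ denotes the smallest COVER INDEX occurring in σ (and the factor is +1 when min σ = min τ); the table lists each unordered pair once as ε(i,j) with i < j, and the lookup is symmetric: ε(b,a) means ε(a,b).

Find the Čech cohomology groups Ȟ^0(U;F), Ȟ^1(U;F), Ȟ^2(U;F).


nerve simplices:
  U12={p3,p4,p6,p8} U13={p1,p3,p4,p6,p7,p8} U23={p3,p4,p6,p8}
  U123={p3,p4,p6,p8}
C dims 3,3,1; δ0: rk 2, SNF 1^2; δ1: rk 1, SNF 1^1
degree 0: 3−2−0 = 1 → Ȟ^0 ≅ Z
degree 1: 3−1−2 = 0 → Ȟ^1 ≅ 0
degree 2: 1−0−1 = 0 → Ȟ^2 ≅ 0

Ȟ^0 = Z, Ȟ^1 = 0 and Ȟ^2 = 0


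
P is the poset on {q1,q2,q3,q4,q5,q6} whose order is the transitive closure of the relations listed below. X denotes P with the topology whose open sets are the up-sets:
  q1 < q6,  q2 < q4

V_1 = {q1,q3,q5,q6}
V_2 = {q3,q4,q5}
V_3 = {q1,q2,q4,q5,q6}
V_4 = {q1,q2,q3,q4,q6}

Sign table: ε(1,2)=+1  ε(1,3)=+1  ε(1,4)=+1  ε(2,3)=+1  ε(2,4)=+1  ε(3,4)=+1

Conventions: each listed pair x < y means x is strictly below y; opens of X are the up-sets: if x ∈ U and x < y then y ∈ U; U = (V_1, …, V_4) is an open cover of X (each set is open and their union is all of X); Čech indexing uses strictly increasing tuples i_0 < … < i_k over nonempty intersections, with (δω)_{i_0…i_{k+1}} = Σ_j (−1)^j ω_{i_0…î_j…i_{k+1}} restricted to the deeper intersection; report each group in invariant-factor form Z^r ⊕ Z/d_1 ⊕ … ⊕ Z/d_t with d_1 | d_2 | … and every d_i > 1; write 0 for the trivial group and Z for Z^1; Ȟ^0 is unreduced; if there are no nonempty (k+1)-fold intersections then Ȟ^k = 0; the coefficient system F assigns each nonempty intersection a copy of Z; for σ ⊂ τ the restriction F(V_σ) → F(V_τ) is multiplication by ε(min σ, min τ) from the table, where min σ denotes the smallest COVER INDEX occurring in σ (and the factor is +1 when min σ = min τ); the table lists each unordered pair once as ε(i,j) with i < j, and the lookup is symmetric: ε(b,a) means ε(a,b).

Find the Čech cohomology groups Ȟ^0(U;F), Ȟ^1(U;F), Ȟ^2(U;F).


nerve simplices:
  V12={q3,q5} V13={q1,q5,q6} V14={q1,q3,q6} V23={q4,q5} V24={q3,q4} V34={q1,q2,q4,q6}
  V123={q5} V124={q3} V134={q1,q6} V234={q4}
C dims 4,6,4; δ0: rk 3, SNF 1^3; δ1: rk 3, SNF 1^3
degree 0: 4−3−0 = 1 → Ȟ^0 ≅ Z
degree 1: 6−3−3 = 0 → Ȟ^1 ≅ 0
degree 2: 4−0−3 = 1 → Ȟ^2 ≅ Z

Ȟ^0(U;F) ≅ Z; Ȟ^1(U;F) ≅ 0; Ȟ^2(U;F) ≅ Z


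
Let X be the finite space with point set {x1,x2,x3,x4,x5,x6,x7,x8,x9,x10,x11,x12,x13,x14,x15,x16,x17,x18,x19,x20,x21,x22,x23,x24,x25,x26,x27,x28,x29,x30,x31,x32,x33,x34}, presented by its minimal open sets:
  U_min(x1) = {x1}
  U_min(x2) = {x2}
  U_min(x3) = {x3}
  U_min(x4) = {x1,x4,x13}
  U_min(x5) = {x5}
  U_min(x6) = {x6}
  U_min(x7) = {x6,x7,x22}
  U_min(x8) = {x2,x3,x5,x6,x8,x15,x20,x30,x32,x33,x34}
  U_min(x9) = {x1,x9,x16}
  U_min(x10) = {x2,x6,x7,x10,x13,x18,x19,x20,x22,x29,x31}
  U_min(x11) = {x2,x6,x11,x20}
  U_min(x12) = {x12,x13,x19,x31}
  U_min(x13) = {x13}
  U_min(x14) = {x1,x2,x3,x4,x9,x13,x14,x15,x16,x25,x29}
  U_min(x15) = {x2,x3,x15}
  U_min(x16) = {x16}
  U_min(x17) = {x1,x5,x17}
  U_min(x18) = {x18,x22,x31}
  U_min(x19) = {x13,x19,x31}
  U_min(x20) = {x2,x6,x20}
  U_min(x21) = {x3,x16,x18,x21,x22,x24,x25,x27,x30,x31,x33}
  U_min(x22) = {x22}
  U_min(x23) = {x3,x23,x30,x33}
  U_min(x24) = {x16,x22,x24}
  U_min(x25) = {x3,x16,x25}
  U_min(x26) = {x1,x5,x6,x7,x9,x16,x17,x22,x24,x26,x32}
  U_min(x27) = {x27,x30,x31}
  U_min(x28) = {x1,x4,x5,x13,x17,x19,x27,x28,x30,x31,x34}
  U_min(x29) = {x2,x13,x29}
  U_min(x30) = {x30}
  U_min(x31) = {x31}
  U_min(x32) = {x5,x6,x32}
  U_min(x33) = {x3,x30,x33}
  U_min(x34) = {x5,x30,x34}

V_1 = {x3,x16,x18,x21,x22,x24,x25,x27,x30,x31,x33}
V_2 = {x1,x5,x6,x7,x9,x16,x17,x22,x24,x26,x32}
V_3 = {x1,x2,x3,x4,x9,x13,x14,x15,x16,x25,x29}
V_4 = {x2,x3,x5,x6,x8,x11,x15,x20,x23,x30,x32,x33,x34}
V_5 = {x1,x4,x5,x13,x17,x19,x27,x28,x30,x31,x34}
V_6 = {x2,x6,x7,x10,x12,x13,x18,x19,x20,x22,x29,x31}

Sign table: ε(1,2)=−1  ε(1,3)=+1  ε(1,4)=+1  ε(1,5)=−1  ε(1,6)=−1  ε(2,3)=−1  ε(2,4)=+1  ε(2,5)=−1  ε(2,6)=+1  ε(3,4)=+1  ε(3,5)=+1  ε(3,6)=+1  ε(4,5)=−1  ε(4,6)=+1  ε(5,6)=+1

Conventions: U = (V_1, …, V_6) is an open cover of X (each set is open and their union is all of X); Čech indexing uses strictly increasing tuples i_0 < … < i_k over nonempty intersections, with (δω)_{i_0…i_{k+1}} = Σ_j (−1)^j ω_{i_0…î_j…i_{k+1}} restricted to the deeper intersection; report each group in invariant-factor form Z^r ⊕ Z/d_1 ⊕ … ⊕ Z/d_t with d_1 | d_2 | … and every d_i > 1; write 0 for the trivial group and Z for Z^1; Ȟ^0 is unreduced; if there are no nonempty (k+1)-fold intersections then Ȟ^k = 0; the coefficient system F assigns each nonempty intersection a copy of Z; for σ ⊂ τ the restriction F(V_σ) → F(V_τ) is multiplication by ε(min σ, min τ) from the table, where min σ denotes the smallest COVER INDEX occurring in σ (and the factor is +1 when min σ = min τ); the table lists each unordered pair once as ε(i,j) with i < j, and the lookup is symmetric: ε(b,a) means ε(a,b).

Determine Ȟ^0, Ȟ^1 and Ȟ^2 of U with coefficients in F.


Ȟ^0(U;F) ≅ 0; Ȟ^1(U;F) ≅ Z/2; Ȟ^2(U;F) ≅ Z

nerve of the cover:
  V12={x16,x22,x24} V13={x3,x16,x25} V14={x3,x30,x33} V15={x27,x30,x31} V16={x18,x22,x31} V23={x1,x9,x16} V24={x5,x6,x32} V25={x1,x5,x17} V26={x6,x7,x22} V34={x2,x3,x15} V35={x1,x4,x13} V36={x2,x13,x29} V45={x5,x30,x34} V46={x2,x6,x20} V56={x13,x19,x31}
  V123={x16} V126={x22} V134={x3} V145={x30} V156={x31} V235={x1} V245={x5} V246={x6} V346={x2} V356={x13}
C dims 6,15,10; δ0: rk 6, SNF 1^5·2; δ1: rk 9, SNF 1^9
Ȟ^0 = (6 − 6) − 0 = 0, so Ȟ^0 ≅ 0
Ȟ^1 = (15 − 9) − 6 = 0 plus torsion [2], so Ȟ^1 ≅ Z/2
Ȟ^2 = (10 − 0) − 9 = 1, so Ȟ^2 ≅ Z


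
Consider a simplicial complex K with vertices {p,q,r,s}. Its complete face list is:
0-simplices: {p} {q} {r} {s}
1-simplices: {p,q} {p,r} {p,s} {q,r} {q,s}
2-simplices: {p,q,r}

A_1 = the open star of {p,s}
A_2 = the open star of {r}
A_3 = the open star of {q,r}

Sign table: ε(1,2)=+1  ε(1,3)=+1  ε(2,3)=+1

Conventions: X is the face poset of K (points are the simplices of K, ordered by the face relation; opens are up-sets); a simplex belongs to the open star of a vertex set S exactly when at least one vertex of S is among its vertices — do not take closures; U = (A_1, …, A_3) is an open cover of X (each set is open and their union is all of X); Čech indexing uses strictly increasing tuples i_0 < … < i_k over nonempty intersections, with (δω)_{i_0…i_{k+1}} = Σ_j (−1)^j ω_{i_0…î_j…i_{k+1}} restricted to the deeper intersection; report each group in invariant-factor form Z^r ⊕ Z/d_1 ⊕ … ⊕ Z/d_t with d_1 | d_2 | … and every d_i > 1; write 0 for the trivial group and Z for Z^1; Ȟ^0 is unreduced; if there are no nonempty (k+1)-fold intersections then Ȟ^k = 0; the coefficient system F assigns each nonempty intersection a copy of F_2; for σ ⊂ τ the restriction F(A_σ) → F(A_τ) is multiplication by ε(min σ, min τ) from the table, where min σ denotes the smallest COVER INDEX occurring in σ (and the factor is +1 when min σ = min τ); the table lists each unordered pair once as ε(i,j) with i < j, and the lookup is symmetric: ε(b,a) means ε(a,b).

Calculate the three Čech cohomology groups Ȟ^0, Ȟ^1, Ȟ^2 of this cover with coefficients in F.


nerve of the cover:
  A1={{p},{s},{p,q},{p,r},{p,s},{q,s},{p,q,r}} A2={{r},{p,r},{q,r},{p,q,r}} A3={{q},{r},{p,q},{p,r},{q,r},{q,s},{p,q,r}}
  A12={{p,r},{p,q,r}} A13={{p,q},{p,r},{q,s},{p,q,r}} A23={{r},{p,r},{q,r},{p,q,r}}
  A123={{p,r},{p,q,r}}
C dims 3,3,1; δ0: rk_F2 2; δ1: rk_F2 1
Ȟ^0 = (3 − 2) − 0 = 1, so Ȟ^0 ≅ Z/2
Ȟ^1 = (3 − 1) − 2 = 0, so Ȟ^1 ≅ 0
Ȟ^2 = (1 − 0) − 1 = 0, so Ȟ^2 ≅ 0

Ȟ^0 = Z/2, Ȟ^1 = 0, Ȟ^2 = 0


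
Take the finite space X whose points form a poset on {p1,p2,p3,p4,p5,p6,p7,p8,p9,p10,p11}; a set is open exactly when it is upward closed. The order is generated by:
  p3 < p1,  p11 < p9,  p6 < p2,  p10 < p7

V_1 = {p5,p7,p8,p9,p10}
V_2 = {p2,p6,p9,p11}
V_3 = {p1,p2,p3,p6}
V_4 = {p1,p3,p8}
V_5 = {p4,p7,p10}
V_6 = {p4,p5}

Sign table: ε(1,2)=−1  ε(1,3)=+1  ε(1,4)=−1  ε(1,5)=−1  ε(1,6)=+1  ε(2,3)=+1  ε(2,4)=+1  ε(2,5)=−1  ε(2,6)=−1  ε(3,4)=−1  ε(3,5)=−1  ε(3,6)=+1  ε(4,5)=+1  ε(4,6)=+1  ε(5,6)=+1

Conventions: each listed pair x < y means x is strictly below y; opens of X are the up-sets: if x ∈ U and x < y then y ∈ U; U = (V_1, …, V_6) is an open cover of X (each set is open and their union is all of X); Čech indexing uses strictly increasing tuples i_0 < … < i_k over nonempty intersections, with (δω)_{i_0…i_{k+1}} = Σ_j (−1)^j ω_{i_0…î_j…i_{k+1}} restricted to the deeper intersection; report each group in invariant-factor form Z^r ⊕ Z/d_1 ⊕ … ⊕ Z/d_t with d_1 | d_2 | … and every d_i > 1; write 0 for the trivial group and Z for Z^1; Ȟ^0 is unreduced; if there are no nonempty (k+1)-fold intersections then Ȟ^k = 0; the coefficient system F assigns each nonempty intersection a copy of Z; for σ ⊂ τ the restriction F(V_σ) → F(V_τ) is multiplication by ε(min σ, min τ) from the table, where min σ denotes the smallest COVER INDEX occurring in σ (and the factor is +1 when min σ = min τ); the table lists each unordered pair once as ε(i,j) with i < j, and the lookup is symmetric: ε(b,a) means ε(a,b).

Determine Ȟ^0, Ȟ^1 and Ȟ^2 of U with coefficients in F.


Ȟ^0 ≅ 0, Ȟ^1 ≅ Z ⊕ Z/2, Ȟ^2 ≅ 0

nonempty intersections:
  V12={p9} V14={p8} V15={p7,p10} V16={p5} V23={p2,p6} V34={p1,p3} V56={p4}
C dims 6,7; δ0: rk 6, SNF 1^5·2
Ȟ^0: (6−6)−0=0 ⇒ 0
Ȟ^1: (7−0)−6=1 plus torsion [2] ⇒ Z ⊕ Z/2
Ȟ^2: (0−0)−0=0 ⇒ 0


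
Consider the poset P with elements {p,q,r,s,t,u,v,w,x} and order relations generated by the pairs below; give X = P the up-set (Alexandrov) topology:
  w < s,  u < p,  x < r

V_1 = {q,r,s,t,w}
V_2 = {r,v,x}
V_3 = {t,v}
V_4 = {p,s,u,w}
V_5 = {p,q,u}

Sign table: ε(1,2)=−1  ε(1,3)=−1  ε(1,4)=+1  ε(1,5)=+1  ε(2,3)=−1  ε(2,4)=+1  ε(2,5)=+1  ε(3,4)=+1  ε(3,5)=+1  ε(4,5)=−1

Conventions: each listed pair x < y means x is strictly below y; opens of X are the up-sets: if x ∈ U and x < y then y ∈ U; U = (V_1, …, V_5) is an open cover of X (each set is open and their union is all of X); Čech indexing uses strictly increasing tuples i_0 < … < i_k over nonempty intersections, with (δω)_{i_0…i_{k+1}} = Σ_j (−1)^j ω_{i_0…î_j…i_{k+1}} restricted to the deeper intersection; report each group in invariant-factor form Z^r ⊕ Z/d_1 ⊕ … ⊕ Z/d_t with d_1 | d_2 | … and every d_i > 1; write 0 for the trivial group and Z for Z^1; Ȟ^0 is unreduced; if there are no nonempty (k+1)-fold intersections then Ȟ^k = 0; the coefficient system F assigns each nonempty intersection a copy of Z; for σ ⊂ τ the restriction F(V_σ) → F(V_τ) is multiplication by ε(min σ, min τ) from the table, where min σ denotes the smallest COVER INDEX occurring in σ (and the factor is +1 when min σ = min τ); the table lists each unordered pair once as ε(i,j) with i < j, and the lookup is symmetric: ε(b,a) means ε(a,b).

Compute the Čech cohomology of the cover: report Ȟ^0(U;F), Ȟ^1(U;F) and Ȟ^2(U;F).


nonempty intersections:
  V12={r} V13={t} V14={s,w} V15={q} V23={v} V45={p,u}
C dims 5,6; δ0: rk 5, SNF 1^4·2
Ȟ^0: (5−5)−0=0 ⇒ 0
Ȟ^1: (6−0)−5=1 plus torsion [2] ⇒ Z ⊕ Z/2
Ȟ^2: (0−0)−0=0 ⇒ 0

Ȟ^0 ≅ 0, Ȟ^1 ≅ Z ⊕ Z/2, Ȟ^2 ≅ 0


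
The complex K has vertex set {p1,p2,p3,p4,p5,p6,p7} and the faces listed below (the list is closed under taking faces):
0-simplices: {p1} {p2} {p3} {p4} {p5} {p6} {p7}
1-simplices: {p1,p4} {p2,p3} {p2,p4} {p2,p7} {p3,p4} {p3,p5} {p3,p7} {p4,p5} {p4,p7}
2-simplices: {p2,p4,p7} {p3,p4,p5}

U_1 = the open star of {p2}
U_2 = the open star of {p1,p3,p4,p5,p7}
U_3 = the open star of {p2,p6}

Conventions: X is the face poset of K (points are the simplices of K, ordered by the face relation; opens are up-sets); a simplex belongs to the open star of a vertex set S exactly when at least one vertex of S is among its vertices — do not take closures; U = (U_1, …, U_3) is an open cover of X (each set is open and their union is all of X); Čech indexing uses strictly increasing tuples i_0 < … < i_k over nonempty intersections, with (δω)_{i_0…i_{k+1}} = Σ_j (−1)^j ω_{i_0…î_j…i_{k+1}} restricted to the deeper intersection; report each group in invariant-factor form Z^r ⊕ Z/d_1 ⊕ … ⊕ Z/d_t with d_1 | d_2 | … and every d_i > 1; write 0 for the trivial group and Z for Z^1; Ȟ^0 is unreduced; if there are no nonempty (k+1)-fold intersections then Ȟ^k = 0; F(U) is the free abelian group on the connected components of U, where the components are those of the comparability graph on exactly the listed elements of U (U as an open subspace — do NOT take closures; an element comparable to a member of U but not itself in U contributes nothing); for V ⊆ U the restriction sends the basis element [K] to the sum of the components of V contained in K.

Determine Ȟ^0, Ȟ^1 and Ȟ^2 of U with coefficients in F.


Ȟ^0 = Z^2; Ȟ^1 = Z; Ȟ^2 = 0

nerve simplices:
  U1={{p2},{p2,p3},{p2,p4},{p2,p7},{p2,p4,p7}} U2={{p1},{p3},{p4},{p5},{p7},{p1,p4},{p2,p3},{p2,p4},{p2,p7},{p3,p4},{p3,p5},{p3,p7},{p4,p5},{p4,p7},{p2,p4,p7},{p3,p4,p5}} U3={{p2},{p6},{p2,p3},{p2,p4},{p2,p7},{p2,p4,p7}}
  U12={{p2,p3},{p2,p4},{p2,p7},{p2,p4,p7}} U13={{p2},{p2,p3},{p2,p4},{p2,p7},{p2,p4,p7}} U23={{p2,p3},{p2,p4},{p2,p7},{p2,p4,p7}}
  U123={{p2,p3},{p2,p4},{p2,p7},{p2,p4,p7}}
components per intersection:
  U1: {{p2},{p2,p3},{p2,p4},{p2,p7},{p2,p4,p7}}
  U2: {{p1},{p3},{p4},{p5},{p7},{p1,p4},{p2,p3},{p2,p4},{p2,p7},{p3,p4},{p3,p5},{p3,p7},{p4,p5},{p4,p7},{p2,p4,p7},{p3,p4,p5}}
  U3: {{p2},{p2,p3},{p2,p4},{p2,p7},{p2,p4,p7}} {{p6}}
  U12: {{p2,p3}} {{p2,p4},{p2,p7},{p2,p4,p7}}
  U13: {{p2},{p2,p3},{p2,p4},{p2,p7},{p2,p4,p7}}
  U23: {{p2,p3}} {{p2,p4},{p2,p7},{p2,p4,p7}}
  U123: {{p2,p3}} {{p2,p4},{p2,p7},{p2,p4,p7}}
C dims 4,5,2; δ0: rk 2, SNF 1^2; δ1: rk 2, SNF 1^2
degree 0: 4−2−0 = 2 → Ȟ^0 ≅ Z^2
degree 1: 5−2−2 = 1 → Ȟ^1 ≅ Z
degree 2: 2−0−2 = 0 → Ȟ^2 ≅ 0


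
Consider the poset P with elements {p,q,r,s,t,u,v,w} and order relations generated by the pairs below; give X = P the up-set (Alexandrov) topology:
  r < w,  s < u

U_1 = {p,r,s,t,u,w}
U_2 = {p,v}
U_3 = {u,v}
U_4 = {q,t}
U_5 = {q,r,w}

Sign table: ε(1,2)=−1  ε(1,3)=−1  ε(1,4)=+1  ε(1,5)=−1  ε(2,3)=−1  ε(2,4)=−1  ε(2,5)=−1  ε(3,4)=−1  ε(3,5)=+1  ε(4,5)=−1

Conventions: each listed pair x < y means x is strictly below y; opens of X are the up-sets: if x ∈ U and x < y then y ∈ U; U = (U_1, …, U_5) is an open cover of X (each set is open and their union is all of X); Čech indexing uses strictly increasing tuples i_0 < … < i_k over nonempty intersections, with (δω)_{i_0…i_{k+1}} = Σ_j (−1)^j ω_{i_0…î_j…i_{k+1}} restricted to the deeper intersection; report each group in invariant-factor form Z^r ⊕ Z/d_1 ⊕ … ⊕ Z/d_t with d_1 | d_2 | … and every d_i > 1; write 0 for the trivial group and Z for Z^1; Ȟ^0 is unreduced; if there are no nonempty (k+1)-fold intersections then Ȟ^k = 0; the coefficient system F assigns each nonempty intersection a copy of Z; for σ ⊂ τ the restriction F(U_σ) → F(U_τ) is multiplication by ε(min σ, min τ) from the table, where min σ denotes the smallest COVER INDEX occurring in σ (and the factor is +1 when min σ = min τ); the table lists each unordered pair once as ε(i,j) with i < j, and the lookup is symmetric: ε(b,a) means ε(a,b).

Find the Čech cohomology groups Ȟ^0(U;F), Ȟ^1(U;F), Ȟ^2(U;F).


Ȟ^0 ≅ 0, Ȟ^1 ≅ Z ⊕ Z/2, Ȟ^2 ≅ 0

nerve of the cover:
  U12={p} U13={u} U14={t} U15={r,w} U23={v} U45={q}
C dims 5,6; δ0: rk 5, SNF 1^4·2
Ȟ^0 = (5 − 5) − 0 = 0, so Ȟ^0 ≅ 0
Ȟ^1 = (6 − 0) − 5 = 1 plus torsion [2], so Ȟ^1 ≅ Z ⊕ Z/2
Ȟ^2 = (0 − 0) − 0 = 0, so Ȟ^2 ≅ 0


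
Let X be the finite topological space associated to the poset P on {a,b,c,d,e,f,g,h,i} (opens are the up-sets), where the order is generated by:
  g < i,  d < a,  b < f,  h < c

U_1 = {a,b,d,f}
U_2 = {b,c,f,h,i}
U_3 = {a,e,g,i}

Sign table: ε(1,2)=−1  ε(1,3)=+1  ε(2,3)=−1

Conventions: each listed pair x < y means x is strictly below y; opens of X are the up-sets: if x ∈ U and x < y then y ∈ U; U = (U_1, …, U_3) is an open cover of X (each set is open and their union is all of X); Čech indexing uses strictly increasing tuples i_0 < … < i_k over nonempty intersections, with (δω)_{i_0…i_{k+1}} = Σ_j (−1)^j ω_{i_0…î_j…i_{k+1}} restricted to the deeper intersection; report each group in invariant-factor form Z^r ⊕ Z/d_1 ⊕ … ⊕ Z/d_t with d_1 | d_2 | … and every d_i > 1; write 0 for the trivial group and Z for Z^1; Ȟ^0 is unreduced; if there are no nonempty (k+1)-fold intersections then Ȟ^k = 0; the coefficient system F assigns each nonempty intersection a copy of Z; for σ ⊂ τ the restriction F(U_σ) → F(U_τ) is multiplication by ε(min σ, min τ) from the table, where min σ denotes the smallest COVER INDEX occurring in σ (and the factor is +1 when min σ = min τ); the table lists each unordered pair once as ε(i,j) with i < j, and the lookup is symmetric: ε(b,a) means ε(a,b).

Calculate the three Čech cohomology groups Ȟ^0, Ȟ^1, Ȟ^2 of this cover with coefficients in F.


Ȟ^0 = Z,  Ȟ^1 = Z,  Ȟ^2 = 0

nerve of the cover:
  U12={b,f} U13={a} U23={i}
C dims 3,3; δ0: rk 2, SNF 1^2
Ȟ^0 = (3 − 2) − 0 = 1, so Ȟ^0 ≅ Z
Ȟ^1 = (3 − 0) − 2 = 1, so Ȟ^1 ≅ Z
Ȟ^2 = (0 − 0) − 0 = 0, so Ȟ^2 ≅ 0


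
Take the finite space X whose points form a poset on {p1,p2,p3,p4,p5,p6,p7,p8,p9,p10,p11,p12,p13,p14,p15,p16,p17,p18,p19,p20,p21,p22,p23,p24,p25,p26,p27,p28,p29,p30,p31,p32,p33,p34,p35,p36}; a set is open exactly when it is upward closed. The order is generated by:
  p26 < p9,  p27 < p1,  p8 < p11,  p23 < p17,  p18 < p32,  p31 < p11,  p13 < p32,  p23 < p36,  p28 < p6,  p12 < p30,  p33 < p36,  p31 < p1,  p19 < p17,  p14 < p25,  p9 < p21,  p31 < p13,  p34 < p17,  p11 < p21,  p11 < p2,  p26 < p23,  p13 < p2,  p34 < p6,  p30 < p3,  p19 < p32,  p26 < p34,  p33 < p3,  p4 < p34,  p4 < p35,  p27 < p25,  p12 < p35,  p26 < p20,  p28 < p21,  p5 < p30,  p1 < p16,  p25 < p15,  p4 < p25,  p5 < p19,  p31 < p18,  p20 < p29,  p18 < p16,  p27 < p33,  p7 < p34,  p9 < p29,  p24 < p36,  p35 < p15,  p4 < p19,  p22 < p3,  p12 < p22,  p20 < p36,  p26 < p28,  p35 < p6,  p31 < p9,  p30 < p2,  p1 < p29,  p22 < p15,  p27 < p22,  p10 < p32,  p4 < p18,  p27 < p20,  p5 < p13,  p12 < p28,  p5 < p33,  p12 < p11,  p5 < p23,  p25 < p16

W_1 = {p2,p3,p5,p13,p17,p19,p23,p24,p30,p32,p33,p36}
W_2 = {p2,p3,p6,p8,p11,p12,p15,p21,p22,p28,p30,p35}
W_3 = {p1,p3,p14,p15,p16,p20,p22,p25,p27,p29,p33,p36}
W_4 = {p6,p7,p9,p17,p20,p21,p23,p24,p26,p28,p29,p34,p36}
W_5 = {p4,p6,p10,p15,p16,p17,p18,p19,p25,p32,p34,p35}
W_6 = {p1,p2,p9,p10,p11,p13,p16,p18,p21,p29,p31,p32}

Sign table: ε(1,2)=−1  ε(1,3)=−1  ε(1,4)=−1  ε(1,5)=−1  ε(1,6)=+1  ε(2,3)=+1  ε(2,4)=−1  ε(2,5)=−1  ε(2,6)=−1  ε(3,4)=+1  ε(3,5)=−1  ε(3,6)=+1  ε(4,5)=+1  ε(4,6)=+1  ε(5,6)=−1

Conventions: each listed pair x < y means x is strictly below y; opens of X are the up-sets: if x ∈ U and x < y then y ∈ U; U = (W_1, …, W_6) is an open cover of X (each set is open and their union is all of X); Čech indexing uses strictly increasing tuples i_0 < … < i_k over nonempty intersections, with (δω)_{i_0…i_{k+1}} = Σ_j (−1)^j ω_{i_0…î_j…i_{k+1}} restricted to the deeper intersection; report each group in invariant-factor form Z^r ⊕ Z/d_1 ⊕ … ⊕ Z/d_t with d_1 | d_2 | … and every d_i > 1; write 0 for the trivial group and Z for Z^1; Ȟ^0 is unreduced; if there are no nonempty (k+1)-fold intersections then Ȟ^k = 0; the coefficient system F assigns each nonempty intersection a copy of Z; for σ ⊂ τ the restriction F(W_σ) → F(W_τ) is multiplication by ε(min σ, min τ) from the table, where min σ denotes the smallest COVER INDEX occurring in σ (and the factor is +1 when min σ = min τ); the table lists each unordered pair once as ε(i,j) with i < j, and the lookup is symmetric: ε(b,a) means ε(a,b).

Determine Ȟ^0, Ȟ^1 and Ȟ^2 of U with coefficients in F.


nonempty intersections:
  W12={p2,p3,p30} W13={p3,p33,p36} W14={p17,p23,p24,p36} W15={p17,p19,p32} W16={p2,p13,p32} W23={p3,p15,p22} W24={p6,p21,p28} W25={p6,p15,p35} W26={p2,p11,p21} W34={p20,p29,p36} W35={p15,p16,p25} W36={p1,p16,p29} W45={p6,p17,p34} W46={p9,p21,p29} W56={p10,p16,p18,p32}
  W123={p3} W126={p2} W134={p36} W145={p17} W156={p32} W235={p15} W245={p6} W246={p21} W346={p29} W356={p16}
C dims 6,15,10; δ0: rk 6, SNF 1^5·2; δ1: rk 9, SNF 1^9
Ȟ^0: (6−6)−0=0 ⇒ 0
Ȟ^1: (15−9)−6=0 plus torsion [2] ⇒ Z/2
Ȟ^2: (10−0)−9=1 ⇒ Z

Ȟ^0 ≅ 0, Ȟ^1 ≅ Z/2 and Ȟ^2 ≅ Z


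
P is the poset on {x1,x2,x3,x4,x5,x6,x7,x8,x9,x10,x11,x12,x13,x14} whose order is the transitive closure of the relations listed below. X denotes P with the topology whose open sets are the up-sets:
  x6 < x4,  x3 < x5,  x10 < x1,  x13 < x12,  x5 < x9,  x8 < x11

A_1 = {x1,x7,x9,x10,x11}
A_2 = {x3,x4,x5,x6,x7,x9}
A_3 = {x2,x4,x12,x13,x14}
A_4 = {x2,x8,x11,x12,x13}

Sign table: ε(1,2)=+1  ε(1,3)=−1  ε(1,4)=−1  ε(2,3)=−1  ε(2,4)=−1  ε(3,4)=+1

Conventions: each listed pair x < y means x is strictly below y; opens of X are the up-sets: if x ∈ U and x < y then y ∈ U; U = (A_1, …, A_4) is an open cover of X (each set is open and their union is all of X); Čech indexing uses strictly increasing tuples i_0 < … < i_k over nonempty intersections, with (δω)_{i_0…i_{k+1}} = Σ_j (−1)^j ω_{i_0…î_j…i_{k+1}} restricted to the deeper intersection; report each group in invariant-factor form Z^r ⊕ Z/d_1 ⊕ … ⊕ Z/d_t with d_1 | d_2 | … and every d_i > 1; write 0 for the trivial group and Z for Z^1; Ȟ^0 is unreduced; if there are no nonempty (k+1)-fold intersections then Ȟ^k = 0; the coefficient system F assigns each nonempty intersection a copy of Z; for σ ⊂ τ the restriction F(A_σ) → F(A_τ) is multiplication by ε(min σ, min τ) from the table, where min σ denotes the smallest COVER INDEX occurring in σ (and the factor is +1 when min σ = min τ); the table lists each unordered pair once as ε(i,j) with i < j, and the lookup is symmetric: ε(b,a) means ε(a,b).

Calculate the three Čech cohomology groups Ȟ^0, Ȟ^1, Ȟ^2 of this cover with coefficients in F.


Ȟ^0 ≅ Z, Ȟ^1 ≅ Z, Ȟ^2 ≅ 0

nonempty overlaps:
  A12={x7,x9} A14={x11} A23={x4} A34={x2,x12,x13}
C dims 4,4; δ0: rk 3, SNF 1^3
degree 0: 4−3−0 = 1 → Ȟ^0 ≅ Z
degree 1: 4−0−3 = 1 → Ȟ^1 ≅ Z
degree 2: 0−0−0 = 0 → Ȟ^2 ≅ 0
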